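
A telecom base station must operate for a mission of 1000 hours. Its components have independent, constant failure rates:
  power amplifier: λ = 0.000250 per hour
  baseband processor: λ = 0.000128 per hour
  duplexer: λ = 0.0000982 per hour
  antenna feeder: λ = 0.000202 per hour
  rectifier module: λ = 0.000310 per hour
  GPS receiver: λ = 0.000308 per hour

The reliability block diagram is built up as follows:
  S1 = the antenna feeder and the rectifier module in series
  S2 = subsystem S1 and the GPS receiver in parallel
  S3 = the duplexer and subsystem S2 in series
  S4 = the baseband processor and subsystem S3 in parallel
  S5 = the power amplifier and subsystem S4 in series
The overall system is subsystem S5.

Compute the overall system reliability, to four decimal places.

0.7610

R(power amplifier) = exp(−0.000250 × 1000) = 0.778801
R(baseband processor) = exp(−0.000128 × 1000) = 0.879853
R(duplexer) = exp(−0.0000982 × 1000) = 0.906468
R(antenna feeder) = exp(−0.000202 × 1000) = 0.817095
R(rectifier module) = exp(−0.000310 × 1000) = 0.733447
R(GPS receiver) = exp(−0.000308 × 1000) = 0.734915
Series (antenna feeder and rectifier module): 0.817095 × 0.733447 = 0.599296
Parallel ([0.599296] and GPS receiver): 1 − (1 − 0.599296)(1 − 0.734915) = 0.893779
Series (duplexer and [0.893779]): 0.906468 × 0.893779 = 0.810182
Parallel (baseband processor and [0.810182]): 1 − (1 − 0.879853)(1 − 0.810182) = 0.977194
Series (power amplifier and [0.977194]): 0.778801 × 0.977194 = 0.7610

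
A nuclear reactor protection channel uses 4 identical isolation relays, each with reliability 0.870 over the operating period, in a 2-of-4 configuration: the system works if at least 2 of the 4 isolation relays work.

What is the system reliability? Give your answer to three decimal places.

0.992

R = Σ_{i=2}^{4} C(4,i) p^i (1−p)^{4−i} with p = 0.870
C(4,2)·0.870^2·0.130^2 = 0.07675
C(4,3)·0.870^3·0.130^1 = 0.34242
C(4,4)·0.870^4·0.130^0 = 0.57290
Sum = 0.992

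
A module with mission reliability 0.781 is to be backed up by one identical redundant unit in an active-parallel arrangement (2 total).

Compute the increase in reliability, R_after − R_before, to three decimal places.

0.171

R_before = 0.781
R_after = 1 − (1 − 0.781)^2 = 0.952
ΔR = 0.952 − 0.781 = 0.171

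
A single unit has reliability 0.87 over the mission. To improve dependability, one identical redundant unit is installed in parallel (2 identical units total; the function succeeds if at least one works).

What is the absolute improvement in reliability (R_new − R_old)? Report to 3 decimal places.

0.113

R_before = 0.87
R_after = 1 − (1 − 0.87)^2 = 0.983
ΔR = 0.983 − 0.87 = 0.113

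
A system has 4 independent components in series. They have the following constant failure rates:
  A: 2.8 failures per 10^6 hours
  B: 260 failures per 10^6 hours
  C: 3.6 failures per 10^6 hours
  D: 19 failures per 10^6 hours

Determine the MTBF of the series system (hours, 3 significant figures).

Series of exponential components: λ_sys = Σ λ_i
λ_sys = 0.0000028 + 0.00026 + 0.0000036 + 0.000019 = 2.8540e-04 /h
MTBF = 1 / λ_sys = 3500 h

3500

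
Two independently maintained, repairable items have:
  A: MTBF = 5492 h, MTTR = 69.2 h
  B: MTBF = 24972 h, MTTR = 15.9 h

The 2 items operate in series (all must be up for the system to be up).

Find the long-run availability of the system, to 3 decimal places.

A(A) = MTBF/(MTBF+MTTR) = 5492/(5492+69.2) = 0.987557
A(B) = MTBF/(MTBF+MTTR) = 24972/(24972+15.9) = 0.999364
Series availability: 0.987557 × 0.999364 = 0.987

0.987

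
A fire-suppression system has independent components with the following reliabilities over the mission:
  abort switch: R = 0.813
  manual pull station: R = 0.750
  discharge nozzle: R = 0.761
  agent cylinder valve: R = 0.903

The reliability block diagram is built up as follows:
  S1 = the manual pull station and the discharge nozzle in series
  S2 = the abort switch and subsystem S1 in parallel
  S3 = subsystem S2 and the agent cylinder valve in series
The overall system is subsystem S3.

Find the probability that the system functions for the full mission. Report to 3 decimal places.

Series (manual pull station and discharge nozzle): 0.75000 × 0.76100 = 0.57075
Parallel (abort switch and [0.57075]): 1 − (1 − 0.81300)(1 − 0.57075) = 0.91973
Series ([0.91973] and agent cylinder valve): 0.91973 × 0.90300 = 0.831

0.831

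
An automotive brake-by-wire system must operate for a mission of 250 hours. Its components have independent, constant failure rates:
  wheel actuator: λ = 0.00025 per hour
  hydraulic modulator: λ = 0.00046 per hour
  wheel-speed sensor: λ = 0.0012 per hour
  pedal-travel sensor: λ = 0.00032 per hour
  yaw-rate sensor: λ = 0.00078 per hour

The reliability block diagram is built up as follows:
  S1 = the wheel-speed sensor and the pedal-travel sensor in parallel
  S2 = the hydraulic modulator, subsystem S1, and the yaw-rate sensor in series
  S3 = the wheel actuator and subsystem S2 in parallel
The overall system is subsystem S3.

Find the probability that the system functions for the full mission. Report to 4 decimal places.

R(wheel actuator) = exp(−0.00025 × 250) = 0.939413
R(hydraulic modulator) = exp(−0.00046 × 250) = 0.891366
R(wheel-speed sensor) = exp(−0.0012 × 250) = 0.740818
R(pedal-travel sensor) = exp(−0.00032 × 250) = 0.923116
R(yaw-rate sensor) = exp(−0.00078 × 250) = 0.822835
Parallel (wheel-speed sensor and pedal-travel sensor): 1 − (1 − 0.740818)(1 − 0.923116) = 0.980073
Series (hydraulic modulator, [0.980073], and yaw-rate sensor): 0.891366 × 0.980073 × 0.822835 = 0.718832
Parallel (wheel actuator and [0.718832]): 1 − (1 − 0.939413)(1 − 0.718832) = 0.9830

0.9830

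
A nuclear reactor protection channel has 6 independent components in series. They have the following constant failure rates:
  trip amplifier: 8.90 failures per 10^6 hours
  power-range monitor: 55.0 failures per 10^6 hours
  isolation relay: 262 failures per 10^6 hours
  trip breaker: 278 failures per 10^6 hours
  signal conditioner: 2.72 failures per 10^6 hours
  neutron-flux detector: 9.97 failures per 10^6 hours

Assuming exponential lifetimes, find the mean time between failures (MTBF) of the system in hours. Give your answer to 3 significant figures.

Series of exponential components: λ_sys = Σ λ_i
λ_sys = 0.00000890 + 0.0000550 + 0.000262 + 0.000278 + 0.00000272 + 0.00000997 = 6.1659e-04 /h
MTBF = 1 / λ_sys = 1620 h

1620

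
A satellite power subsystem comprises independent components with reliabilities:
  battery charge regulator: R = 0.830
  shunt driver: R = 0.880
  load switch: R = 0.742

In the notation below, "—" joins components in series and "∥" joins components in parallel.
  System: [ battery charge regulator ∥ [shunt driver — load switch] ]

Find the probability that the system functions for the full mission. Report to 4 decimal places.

Series (shunt driver and load switch): 0.880000 × 0.742000 = 0.652960
Parallel (battery charge regulator and [0.652960]): 1 − (1 − 0.830000)(1 − 0.652960) = 0.9410

0.9410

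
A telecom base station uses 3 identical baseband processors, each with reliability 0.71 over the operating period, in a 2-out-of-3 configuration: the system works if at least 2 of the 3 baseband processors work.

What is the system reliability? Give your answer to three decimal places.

0.796

R = Σ_{i=2}^{3} C(3,i) p^i (1−p)^{3−i} with p = 0.71
C(3,2)·0.71^2·0.29^1 = 0.43857
C(3,3)·0.71^3·0.29^0 = 0.35791
Sum = 0.796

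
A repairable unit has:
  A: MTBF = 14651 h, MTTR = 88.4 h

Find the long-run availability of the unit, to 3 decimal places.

0.994

A(A) = MTBF/(MTBF+MTTR) = 14651/(14651+88.4) = 0.994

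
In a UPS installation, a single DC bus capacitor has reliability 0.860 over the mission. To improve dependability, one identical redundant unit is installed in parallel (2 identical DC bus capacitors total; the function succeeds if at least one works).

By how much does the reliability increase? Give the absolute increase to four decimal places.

0.1204

R_before = 0.860
R_after = 1 − (1 − 0.860)^2 = 0.9804
ΔR = 0.9804 − 0.860 = 0.1204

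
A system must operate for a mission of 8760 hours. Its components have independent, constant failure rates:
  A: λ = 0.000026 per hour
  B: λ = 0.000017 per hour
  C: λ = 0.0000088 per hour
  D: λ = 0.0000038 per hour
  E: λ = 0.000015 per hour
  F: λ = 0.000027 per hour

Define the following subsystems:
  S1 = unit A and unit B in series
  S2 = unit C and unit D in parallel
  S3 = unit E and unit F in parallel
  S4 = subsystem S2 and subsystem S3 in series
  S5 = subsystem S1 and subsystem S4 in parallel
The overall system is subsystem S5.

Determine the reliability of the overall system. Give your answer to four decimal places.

R(A) = exp(−0.000026 × 8760) = 0.796315
R(B) = exp(−0.000017 × 8760) = 0.861638
R(C) = exp(−0.0000088 × 8760) = 0.925808
R(D) = exp(−0.0000038 × 8760) = 0.967260
R(E) = exp(−0.000015 × 8760) = 0.876867
R(F) = exp(−0.000027 × 8760) = 0.789370
Series (A and B): 0.796315 × 0.861638 = 0.686135
Parallel (C and D): 1 − (1 − 0.925808)(1 − 0.967260) = 0.997571
Parallel (E and F): 1 − (1 − 0.876867)(1 − 0.789370) = 0.974064
Series ([0.997571] and [0.974064]): 0.997571 × 0.974064 = 0.971698
Parallel ([0.686135] and [0.971698]): 1 − (1 − 0.686135)(1 − 0.971698) = 0.9911

0.9911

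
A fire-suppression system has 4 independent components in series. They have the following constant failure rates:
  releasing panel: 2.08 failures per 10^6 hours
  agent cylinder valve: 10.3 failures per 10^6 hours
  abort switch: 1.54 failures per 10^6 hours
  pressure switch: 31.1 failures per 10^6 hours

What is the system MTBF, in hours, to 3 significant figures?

22200

Series of exponential components: λ_sys = Σ λ_i
λ_sys = 0.00000208 + 0.0000103 + 0.00000154 + 0.0000311 = 4.5020e-05 /h
MTBF = 1 / λ_sys = 22200 h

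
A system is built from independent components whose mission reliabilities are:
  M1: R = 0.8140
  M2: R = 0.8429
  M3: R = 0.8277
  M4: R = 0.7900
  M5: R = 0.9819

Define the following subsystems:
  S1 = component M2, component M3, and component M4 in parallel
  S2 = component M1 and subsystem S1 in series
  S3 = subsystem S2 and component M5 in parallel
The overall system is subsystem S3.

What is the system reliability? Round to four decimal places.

0.9965

Parallel (M2, M3, and M4): 1 − (1 − 0.842900)(1 − 0.827700)(1 − 0.790000) = 0.994316
Series (M1 and [0.994316]): 0.814000 × 0.994316 = 0.809373
Parallel ([0.809373] and M5): 1 − (1 − 0.809373)(1 − 0.981900) = 0.9965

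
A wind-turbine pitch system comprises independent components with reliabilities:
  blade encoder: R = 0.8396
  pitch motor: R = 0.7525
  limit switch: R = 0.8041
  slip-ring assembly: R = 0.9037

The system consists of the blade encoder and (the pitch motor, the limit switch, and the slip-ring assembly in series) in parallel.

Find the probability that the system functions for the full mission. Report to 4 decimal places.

0.9273

Series (pitch motor, limit switch, and slip-ring assembly): 0.752500 × 0.804100 × 0.903700 = 0.546816
Parallel (blade encoder and [0.546816]): 1 − (1 − 0.839600)(1 − 0.546816) = 0.9273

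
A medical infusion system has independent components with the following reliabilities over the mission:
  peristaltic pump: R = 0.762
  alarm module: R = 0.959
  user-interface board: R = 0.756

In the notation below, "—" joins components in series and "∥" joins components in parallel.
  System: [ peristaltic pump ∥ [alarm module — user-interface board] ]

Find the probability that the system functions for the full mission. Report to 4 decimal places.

0.9346

Series (alarm module and user-interface board): 0.959000 × 0.756000 = 0.725004
Parallel (peristaltic pump and [0.725004]): 1 − (1 − 0.762000)(1 − 0.725004) = 0.9346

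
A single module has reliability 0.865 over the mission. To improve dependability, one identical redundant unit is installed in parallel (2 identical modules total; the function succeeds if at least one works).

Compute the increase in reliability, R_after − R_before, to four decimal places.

0.1168

R_before = 0.865
R_after = 1 − (1 − 0.865)^2 = 0.9818
ΔR = 0.9818 − 0.865 = 0.1168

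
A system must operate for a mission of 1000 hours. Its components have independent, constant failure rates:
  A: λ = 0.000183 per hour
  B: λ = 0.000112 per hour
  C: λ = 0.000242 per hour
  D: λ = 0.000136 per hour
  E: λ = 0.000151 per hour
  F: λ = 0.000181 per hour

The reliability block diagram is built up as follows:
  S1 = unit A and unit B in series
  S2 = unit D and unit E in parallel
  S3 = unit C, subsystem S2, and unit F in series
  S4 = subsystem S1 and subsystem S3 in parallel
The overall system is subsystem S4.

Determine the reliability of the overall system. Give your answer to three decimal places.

0.909

R(A) = exp(−0.000183 × 1000) = 0.83277
R(B) = exp(−0.000112 × 1000) = 0.89404
R(C) = exp(−0.000242 × 1000) = 0.78506
R(D) = exp(−0.000136 × 1000) = 0.87284
R(E) = exp(−0.000151 × 1000) = 0.85985
R(F) = exp(−0.000181 × 1000) = 0.83444
Series (A and B): 0.83277 × 0.89404 = 0.74453
Parallel (D and E): 1 − (1 − 0.87284)(1 − 0.85985) = 0.98218
Series (C, [0.98218], and F): 0.78506 × 0.98218 × 0.83444 = 0.64341
Parallel ([0.74453] and [0.64341]): 1 − (1 − 0.74453)(1 − 0.64341) = 0.909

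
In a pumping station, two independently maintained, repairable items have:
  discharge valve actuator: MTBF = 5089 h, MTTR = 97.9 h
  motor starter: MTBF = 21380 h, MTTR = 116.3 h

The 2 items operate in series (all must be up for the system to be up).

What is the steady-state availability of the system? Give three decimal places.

0.976

A(discharge valve actuator) = MTBF/(MTBF+MTTR) = 5089/(5089+97.9) = 0.981126
A(motor starter) = MTBF/(MTBF+MTTR) = 21380/(21380+116.3) = 0.994590
Series availability: 0.981126 × 0.994590 = 0.976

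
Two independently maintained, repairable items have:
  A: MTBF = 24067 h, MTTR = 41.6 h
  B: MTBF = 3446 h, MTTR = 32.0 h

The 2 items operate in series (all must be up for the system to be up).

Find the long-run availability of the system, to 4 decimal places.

0.9891

A(A) = MTBF/(MTBF+MTTR) = 24067/(24067+41.6) = 0.998274
A(B) = MTBF/(MTBF+MTTR) = 3446/(3446+32.0) = 0.990799
Series availability: 0.998274 × 0.990799 = 0.9891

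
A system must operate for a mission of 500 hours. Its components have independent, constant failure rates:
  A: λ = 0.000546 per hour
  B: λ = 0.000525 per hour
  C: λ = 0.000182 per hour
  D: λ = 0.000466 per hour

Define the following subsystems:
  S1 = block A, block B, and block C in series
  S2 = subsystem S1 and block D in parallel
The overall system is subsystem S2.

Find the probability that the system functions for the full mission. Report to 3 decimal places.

R(A) = exp(−0.000546 × 500) = 0.76109
R(B) = exp(−0.000525 × 500) = 0.76913
R(C) = exp(−0.000182 × 500) = 0.91302
R(D) = exp(−0.000466 × 500) = 0.79215
Series (A, B, and C): 0.76109 × 0.76913 × 0.91302 = 0.53446
Parallel ([0.53446] and D): 1 − (1 − 0.53446)(1 − 0.79215) = 0.903

0.903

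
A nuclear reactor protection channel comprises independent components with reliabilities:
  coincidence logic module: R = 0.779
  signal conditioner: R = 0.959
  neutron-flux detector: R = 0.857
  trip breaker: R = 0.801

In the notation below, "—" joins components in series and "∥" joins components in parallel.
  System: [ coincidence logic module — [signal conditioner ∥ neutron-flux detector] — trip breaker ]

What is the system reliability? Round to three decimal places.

Parallel (signal conditioner and neutron-flux detector): 1 − (1 − 0.95900)(1 − 0.85700) = 0.99414
Series (coincidence logic module, [0.99414], and trip breaker): 0.77900 × 0.99414 × 0.80100 = 0.620

0.620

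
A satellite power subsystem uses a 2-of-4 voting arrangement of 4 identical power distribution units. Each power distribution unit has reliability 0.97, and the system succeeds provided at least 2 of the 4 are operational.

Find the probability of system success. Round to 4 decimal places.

R = Σ_{i=2}^{4} C(4,i) p^i (1−p)^{4−i} with p = 0.97
C(4,2)·0.97^2·0.03^2 = 0.005081
C(4,3)·0.97^3·0.03^1 = 0.109521
C(4,4)·0.97^4·0.03^0 = 0.885293
Sum = 0.9999

0.9999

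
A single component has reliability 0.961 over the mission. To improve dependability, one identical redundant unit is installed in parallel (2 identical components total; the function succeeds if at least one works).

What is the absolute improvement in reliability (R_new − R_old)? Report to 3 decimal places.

R_before = 0.961
R_after = 1 − (1 − 0.961)^2 = 0.998
ΔR = 0.998 − 0.961 = 0.037

0.037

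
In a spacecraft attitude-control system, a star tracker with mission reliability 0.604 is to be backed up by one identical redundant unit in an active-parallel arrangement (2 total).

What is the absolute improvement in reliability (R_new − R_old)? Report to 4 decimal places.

0.2392

R_before = 0.604
R_after = 1 − (1 − 0.604)^2 = 0.8432
ΔR = 0.8432 − 0.604 = 0.2392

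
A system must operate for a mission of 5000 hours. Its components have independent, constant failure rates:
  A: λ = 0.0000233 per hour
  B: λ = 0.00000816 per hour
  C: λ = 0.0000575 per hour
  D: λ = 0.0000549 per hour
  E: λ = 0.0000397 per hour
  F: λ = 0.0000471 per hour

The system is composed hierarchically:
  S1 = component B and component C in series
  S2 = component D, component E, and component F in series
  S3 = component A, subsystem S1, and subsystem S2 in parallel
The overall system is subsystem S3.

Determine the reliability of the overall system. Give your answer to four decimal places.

0.9844

R(A) = exp(−0.0000233 × 5000) = 0.890030
R(B) = exp(−0.00000816 × 5000) = 0.960021
R(C) = exp(−0.0000575 × 5000) = 0.750137
R(D) = exp(−0.0000549 × 5000) = 0.759952
R(E) = exp(−0.0000397 × 5000) = 0.819960
R(F) = exp(−0.0000471 × 5000) = 0.790176
Series (B and C): 0.960021 × 0.750137 = 0.720147
Series (D, E, and F): 0.759952 × 0.819960 × 0.790176 = 0.492383
Parallel (A, [0.720147], and [0.492383]): 1 − (1 − 0.890030)(1 − 0.720147)(1 − 0.492383) = 0.9844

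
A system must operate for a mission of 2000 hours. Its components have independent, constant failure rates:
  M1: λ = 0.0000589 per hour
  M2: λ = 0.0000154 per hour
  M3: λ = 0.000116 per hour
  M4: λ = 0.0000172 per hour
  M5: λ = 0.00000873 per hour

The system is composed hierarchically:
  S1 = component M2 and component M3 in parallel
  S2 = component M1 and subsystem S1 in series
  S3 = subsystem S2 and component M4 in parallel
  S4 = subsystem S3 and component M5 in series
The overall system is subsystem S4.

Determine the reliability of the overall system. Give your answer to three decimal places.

0.979

R(M1) = exp(−0.0000589 × 2000) = 0.88887
R(M2) = exp(−0.0000154 × 2000) = 0.96967
R(M3) = exp(−0.000116 × 2000) = 0.79295
R(M4) = exp(−0.0000172 × 2000) = 0.96618
R(M5) = exp(−0.00000873 × 2000) = 0.98269
Parallel (M2 and M3): 1 − (1 − 0.96967)(1 − 0.79295) = 0.99372
Series (M1 and [0.99372]): 0.88887 × 0.99372 = 0.88329
Parallel ([0.88329] and M4): 1 − (1 − 0.88329)(1 − 0.96618) = 0.99605
Series ([0.99605] and M5): 0.99605 × 0.98269 = 0.979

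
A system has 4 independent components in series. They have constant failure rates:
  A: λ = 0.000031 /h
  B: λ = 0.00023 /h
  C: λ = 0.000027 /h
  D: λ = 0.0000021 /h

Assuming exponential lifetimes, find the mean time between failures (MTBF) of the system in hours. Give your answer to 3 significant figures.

3450

Series of exponential components: λ_sys = Σ λ_i
λ_sys = 0.000031 + 0.00023 + 0.000027 + 0.0000021 = 2.9010e-04 /h
MTBF = 1 / λ_sys = 3450 h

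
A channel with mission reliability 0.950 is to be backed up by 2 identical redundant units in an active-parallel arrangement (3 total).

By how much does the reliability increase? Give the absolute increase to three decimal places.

R_before = 0.950
R_after = 1 − (1 − 0.950)^3 = 1.000
ΔR = 1.000 − 0.950 = 0.050

0.050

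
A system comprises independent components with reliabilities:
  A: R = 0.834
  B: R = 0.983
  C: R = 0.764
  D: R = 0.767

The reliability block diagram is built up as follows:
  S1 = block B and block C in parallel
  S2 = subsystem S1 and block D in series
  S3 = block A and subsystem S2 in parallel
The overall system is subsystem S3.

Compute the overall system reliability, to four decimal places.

Parallel (B and C): 1 − (1 − 0.983000)(1 − 0.764000) = 0.995988
Series ([0.995988] and D): 0.995988 × 0.767000 = 0.763923
Parallel (A and [0.763923]): 1 − (1 − 0.834000)(1 − 0.763923) = 0.9608

0.9608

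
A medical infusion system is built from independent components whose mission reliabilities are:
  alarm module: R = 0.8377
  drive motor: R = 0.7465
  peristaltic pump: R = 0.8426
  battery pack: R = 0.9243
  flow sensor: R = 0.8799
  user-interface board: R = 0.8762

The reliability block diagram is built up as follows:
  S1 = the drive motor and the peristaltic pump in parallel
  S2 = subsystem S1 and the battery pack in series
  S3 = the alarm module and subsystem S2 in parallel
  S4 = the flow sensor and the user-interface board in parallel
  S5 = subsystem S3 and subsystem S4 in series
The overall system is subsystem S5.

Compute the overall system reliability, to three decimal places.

0.967

Parallel (drive motor and peristaltic pump): 1 − (1 − 0.74650)(1 − 0.84260) = 0.96010
Series ([0.96010] and battery pack): 0.96010 × 0.92430 = 0.88742
Parallel (alarm module and [0.88742]): 1 − (1 − 0.83770)(1 − 0.88742) = 0.98173
Parallel (flow sensor and user-interface board): 1 − (1 − 0.87990)(1 − 0.87620) = 0.98513
Series ([0.98173] and [0.98513]): 0.98173 × 0.98513 = 0.967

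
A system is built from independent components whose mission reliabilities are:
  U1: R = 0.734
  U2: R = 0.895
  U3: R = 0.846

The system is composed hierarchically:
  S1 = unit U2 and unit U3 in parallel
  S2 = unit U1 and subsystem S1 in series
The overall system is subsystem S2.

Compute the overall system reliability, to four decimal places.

Parallel (U2 and U3): 1 − (1 − 0.895000)(1 − 0.846000) = 0.983830
Series (U1 and [0.983830]): 0.734000 × 0.983830 = 0.7221

0.7221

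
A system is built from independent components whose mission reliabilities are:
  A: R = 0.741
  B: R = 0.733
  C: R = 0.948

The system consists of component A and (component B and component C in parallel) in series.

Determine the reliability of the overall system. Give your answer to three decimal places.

0.731

Parallel (B and C): 1 − (1 − 0.73300)(1 − 0.94800) = 0.98612
Series (A and [0.98612]): 0.74100 × 0.98612 = 0.731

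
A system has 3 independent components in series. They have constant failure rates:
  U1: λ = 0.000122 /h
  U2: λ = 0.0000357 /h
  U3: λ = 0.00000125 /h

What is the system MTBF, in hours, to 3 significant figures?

6290

Series of exponential components: λ_sys = Σ λ_i
λ_sys = 0.000122 + 0.0000357 + 0.00000125 = 1.5895e-04 /h
MTBF = 1 / λ_sys = 6290 h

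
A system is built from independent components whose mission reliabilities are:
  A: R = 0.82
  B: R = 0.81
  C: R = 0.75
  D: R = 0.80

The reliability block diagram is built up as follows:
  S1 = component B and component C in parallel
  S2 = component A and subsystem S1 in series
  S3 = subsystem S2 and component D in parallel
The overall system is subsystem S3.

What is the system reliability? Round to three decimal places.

0.956

Parallel (B and C): 1 − (1 − 0.81000)(1 − 0.75000) = 0.95250
Series (A and [0.95250]): 0.82000 × 0.95250 = 0.78105
Parallel ([0.78105] and D): 1 − (1 − 0.78105)(1 − 0.80000) = 0.956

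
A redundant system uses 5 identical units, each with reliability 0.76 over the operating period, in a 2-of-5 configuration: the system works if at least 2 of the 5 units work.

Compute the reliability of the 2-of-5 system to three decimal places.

0.987

R = Σ_{i=2}^{5} C(5,i) p^i (1−p)^{5−i} with p = 0.76
C(5,2)·0.76^2·0.24^3 = 0.07985
C(5,3)·0.76^3·0.24^2 = 0.25285
C(5,4)·0.76^4·0.24^1 = 0.40035
C(5,5)·0.76^5·0.24^0 = 0.25355
Sum = 0.987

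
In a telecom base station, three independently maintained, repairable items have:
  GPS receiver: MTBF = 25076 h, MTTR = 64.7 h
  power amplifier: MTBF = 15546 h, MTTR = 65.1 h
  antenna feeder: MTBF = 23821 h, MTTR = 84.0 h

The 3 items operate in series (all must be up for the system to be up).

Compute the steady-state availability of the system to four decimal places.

A(GPS receiver) = MTBF/(MTBF+MTTR) = 25076/(25076+64.7) = 0.997426
A(power amplifier) = MTBF/(MTBF+MTTR) = 15546/(15546+65.1) = 0.995830
A(antenna feeder) = MTBF/(MTBF+MTTR) = 23821/(23821+84.0) = 0.996486
Series availability: 0.997426 × 0.995830 × 0.996486 = 0.9898

0.9898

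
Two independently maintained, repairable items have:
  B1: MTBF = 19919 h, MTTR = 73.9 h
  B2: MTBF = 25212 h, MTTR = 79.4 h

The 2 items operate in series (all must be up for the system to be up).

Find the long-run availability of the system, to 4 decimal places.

0.9932

A(B1) = MTBF/(MTBF+MTTR) = 19919/(19919+73.9) = 0.996304
A(B2) = MTBF/(MTBF+MTTR) = 25212/(25212+79.4) = 0.996861
Series availability: 0.996304 × 0.996861 = 0.9932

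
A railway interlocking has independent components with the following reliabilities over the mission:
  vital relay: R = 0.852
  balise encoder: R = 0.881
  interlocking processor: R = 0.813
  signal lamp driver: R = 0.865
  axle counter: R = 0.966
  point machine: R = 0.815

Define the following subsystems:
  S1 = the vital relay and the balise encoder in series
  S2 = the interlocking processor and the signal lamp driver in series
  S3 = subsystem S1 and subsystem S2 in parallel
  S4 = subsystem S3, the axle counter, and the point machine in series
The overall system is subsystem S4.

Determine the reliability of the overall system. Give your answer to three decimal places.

0.729

Series (vital relay and balise encoder): 0.85200 × 0.88100 = 0.75061
Series (interlocking processor and signal lamp driver): 0.81300 × 0.86500 = 0.70325
Parallel ([0.75061] and [0.70325]): 1 − (1 − 0.75061)(1 − 0.70325) = 0.92599
Series ([0.92599], axle counter, and point machine): 0.92599 × 0.96600 × 0.81500 = 0.729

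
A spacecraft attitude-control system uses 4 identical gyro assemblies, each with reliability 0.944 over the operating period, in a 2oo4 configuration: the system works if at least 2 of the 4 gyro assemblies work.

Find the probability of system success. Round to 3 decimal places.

0.999

R = Σ_{i=2}^{4} C(4,i) p^i (1−p)^{4−i} with p = 0.944
C(4,2)·0.944^2·0.056^2 = 0.01677
C(4,3)·0.944^3·0.056^1 = 0.18844
C(4,4)·0.944^4·0.056^0 = 0.79412
Sum = 0.999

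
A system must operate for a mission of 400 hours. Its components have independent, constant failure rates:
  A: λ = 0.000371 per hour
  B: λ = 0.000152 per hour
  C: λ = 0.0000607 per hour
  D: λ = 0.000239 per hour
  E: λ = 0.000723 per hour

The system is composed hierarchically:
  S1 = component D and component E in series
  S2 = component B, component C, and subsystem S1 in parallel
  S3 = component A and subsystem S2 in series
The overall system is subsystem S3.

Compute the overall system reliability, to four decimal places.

R(A) = exp(−0.000371 × 400) = 0.862086
R(B) = exp(−0.000152 × 400) = 0.941011
R(C) = exp(−0.0000607 × 400) = 0.976012
R(D) = exp(−0.000239 × 400) = 0.908827
R(E) = exp(−0.000723 × 400) = 0.748862
Series (D and E): 0.908827 × 0.748862 = 0.680586
Parallel (B, C, and [0.680586]): 1 − (1 − 0.941011)(1 − 0.976012)(1 − 0.680586) = 0.999548
Series (A and [0.999548]): 0.862086 × 0.999548 = 0.8617

0.8617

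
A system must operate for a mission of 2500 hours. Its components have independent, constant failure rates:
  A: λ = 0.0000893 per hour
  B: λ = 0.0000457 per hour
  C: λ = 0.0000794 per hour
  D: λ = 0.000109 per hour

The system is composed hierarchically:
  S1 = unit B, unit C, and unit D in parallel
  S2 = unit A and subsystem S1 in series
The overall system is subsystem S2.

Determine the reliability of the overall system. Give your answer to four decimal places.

R(A) = exp(−0.0000893 × 2500) = 0.799915
R(B) = exp(−0.0000457 × 2500) = 0.892035
R(C) = exp(−0.0000794 × 2500) = 0.819960
R(D) = exp(−0.000109 × 2500) = 0.761473
Parallel (B, C, and D): 1 − (1 − 0.892035)(1 − 0.819960)(1 − 0.761473) = 0.995364
Series (A and [0.995364]): 0.799915 × 0.995364 = 0.7962

0.7962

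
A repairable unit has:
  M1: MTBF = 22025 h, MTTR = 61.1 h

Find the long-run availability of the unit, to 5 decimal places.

A(M1) = MTBF/(MTBF+MTTR) = 22025/(22025+61.1) = 0.99723

0.99723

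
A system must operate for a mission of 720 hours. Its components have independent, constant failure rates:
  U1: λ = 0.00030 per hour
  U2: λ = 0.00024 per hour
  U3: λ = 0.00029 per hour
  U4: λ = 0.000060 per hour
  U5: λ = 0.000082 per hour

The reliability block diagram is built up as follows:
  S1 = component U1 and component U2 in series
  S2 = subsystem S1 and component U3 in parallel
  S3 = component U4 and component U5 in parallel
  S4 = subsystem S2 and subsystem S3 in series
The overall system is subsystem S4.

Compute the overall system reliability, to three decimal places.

0.937

R(U1) = exp(−0.00030 × 720) = 0.80574
R(U2) = exp(−0.00024 × 720) = 0.84131
R(U3) = exp(−0.00029 × 720) = 0.81156
R(U4) = exp(−0.000060 × 720) = 0.95772
R(U5) = exp(−0.000082 × 720) = 0.94267
Series (U1 and U2): 0.80574 × 0.84131 = 0.67788
Parallel ([0.67788] and U3): 1 − (1 − 0.67788)(1 − 0.81156) = 0.93930
Parallel (U4 and U5): 1 − (1 − 0.95772)(1 − 0.94267) = 0.99758
Series ([0.93930] and [0.99758]): 0.93930 × 0.99758 = 0.937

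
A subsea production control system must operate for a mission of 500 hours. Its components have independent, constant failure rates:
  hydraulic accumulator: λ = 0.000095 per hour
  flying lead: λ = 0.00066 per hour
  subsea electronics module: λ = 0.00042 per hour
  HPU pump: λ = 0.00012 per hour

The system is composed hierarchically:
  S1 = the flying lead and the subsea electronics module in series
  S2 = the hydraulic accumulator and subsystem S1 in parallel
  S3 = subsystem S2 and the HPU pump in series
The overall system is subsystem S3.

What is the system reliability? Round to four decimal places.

0.9235

R(hydraulic accumulator) = exp(−0.000095 × 500) = 0.953610
R(flying lead) = exp(−0.00066 × 500) = 0.718924
R(subsea electronics module) = exp(−0.00042 × 500) = 0.810584
R(HPU pump) = exp(−0.00012 × 500) = 0.941765
Series (flying lead and subsea electronics module): 0.718924 × 0.810584 = 0.582748
Parallel (hydraulic accumulator and [0.582748]): 1 − (1 − 0.953610)(1 − 0.582748) = 0.980644
Series ([0.980644] and HPU pump): 0.980644 × 0.941765 = 0.9235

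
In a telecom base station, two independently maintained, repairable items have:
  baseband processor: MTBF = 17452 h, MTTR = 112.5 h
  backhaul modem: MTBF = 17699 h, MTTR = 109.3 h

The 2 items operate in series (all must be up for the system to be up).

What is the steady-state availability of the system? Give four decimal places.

A(baseband processor) = MTBF/(MTBF+MTTR) = 17452/(17452+112.5) = 0.993595
A(backhaul modem) = MTBF/(MTBF+MTTR) = 17699/(17699+109.3) = 0.993862
Series availability: 0.993595 × 0.993862 = 0.9875

0.9875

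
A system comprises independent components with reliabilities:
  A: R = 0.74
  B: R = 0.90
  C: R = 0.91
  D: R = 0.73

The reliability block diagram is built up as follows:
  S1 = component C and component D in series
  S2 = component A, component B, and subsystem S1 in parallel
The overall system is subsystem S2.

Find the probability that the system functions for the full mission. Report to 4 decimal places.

0.9913

Series (C and D): 0.910000 × 0.730000 = 0.664300
Parallel (A, B, and [0.664300]): 1 − (1 − 0.740000)(1 − 0.900000)(1 − 0.664300) = 0.9913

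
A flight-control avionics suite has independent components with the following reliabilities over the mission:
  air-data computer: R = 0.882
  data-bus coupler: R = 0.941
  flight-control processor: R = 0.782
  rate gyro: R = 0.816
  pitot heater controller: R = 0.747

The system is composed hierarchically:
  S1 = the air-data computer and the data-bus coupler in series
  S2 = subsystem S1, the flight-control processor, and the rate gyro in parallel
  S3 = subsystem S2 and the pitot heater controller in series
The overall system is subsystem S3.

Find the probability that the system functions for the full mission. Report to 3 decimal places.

0.742

Series (air-data computer and data-bus coupler): 0.88200 × 0.94100 = 0.82996
Parallel ([0.82996], flight-control processor, and rate gyro): 1 − (1 − 0.82996)(1 − 0.78200)(1 − 0.81600) = 0.99318
Series ([0.99318] and pitot heater controller): 0.99318 × 0.74700 = 0.742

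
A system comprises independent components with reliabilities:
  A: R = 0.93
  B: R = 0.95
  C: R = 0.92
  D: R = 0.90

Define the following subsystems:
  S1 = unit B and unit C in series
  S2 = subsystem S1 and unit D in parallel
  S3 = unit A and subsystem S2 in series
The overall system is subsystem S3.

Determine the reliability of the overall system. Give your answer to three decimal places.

Series (B and C): 0.95000 × 0.92000 = 0.87400
Parallel ([0.87400] and D): 1 − (1 − 0.87400)(1 − 0.90000) = 0.98740
Series (A and [0.98740]): 0.93000 × 0.98740 = 0.918

0.918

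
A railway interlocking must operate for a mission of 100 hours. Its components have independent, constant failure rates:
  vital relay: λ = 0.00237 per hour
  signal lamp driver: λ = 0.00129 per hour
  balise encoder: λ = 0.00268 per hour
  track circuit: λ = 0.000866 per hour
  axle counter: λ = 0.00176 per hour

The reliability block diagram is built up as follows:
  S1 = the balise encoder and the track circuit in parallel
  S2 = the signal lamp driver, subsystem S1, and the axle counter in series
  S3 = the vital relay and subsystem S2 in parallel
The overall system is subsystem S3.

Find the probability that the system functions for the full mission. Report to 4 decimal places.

0.9415

R(vital relay) = exp(−0.00237 × 100) = 0.788991
R(signal lamp driver) = exp(−0.00129 × 100) = 0.878974
R(balise encoder) = exp(−0.00268 × 100) = 0.764908
R(track circuit) = exp(−0.000866 × 100) = 0.917044
R(axle counter) = exp(−0.00176 × 100) = 0.838618
Parallel (balise encoder and track circuit): 1 − (1 − 0.764908)(1 − 0.917044) = 0.980498
Series (signal lamp driver, [0.980498], and axle counter): 0.878974 × 0.980498 × 0.838618 = 0.722748
Parallel (vital relay and [0.722748]): 1 − (1 − 0.788991)(1 − 0.722748) = 0.9415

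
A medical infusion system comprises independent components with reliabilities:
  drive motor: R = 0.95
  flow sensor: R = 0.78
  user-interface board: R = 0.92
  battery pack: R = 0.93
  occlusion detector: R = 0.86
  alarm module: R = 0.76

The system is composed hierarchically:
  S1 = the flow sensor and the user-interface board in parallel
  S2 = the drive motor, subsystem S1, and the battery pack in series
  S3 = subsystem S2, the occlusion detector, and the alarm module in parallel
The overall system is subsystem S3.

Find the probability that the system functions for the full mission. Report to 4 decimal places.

0.9956

Parallel (flow sensor and user-interface board): 1 − (1 − 0.780000)(1 − 0.920000) = 0.982400
Series (drive motor, [0.982400], and battery pack): 0.950000 × 0.982400 × 0.930000 = 0.867950
Parallel ([0.867950], occlusion detector, and alarm module): 1 − (1 − 0.867950)(1 − 0.860000)(1 − 0.760000) = 0.9956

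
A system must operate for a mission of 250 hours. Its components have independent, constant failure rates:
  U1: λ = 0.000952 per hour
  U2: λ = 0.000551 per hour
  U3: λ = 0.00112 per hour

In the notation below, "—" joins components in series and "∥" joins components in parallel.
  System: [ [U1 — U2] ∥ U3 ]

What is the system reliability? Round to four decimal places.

0.9235

R(U1) = exp(−0.000952 × 250) = 0.788203
R(U2) = exp(−0.000551 × 250) = 0.871316
R(U3) = exp(−0.00112 × 250) = 0.755784
Series (U1 and U2): 0.788203 × 0.871316 = 0.686774
Parallel ([0.686774] and U3): 1 − (1 − 0.686774)(1 − 0.755784) = 0.9235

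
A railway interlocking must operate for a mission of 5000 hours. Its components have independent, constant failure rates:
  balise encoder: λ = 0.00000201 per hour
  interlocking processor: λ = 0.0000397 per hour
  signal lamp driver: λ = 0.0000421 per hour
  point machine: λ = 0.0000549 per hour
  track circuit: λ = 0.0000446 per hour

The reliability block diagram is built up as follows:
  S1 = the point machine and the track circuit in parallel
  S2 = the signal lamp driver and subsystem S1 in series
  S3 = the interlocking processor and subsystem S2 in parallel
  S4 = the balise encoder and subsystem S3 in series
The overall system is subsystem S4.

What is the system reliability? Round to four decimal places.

0.9492

R(balise encoder) = exp(−0.00000201 × 5000) = 0.990000
R(interlocking processor) = exp(−0.0000397 × 5000) = 0.819960
R(signal lamp driver) = exp(−0.0000421 × 5000) = 0.810179
R(point machine) = exp(−0.0000549 × 5000) = 0.759952
R(track circuit) = exp(−0.0000446 × 5000) = 0.800115
Parallel (point machine and track circuit): 1 − (1 − 0.759952)(1 − 0.800115) = 0.952018
Series (signal lamp driver and [0.952018]): 0.810179 × 0.952018 = 0.771305
Parallel (interlocking processor and [0.771305]): 1 − (1 − 0.819960)(1 − 0.771305) = 0.958826
Series (balise encoder and [0.958826]): 0.990000 × 0.958826 = 0.9492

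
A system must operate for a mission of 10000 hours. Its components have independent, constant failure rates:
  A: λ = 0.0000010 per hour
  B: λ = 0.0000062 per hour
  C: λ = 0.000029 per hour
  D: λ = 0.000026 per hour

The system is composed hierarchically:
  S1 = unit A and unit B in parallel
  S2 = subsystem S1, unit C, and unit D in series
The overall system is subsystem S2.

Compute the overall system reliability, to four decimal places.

R(A) = exp(−0.0000010 × 10000) = 0.990050
R(B) = exp(−0.0000062 × 10000) = 0.939883
R(C) = exp(−0.000029 × 10000) = 0.748264
R(D) = exp(−0.000026 × 10000) = 0.771052
Parallel (A and B): 1 − (1 − 0.990050)(1 − 0.939883) = 0.999402
Series ([0.999402], C, and D): 0.999402 × 0.748264 × 0.771052 = 0.5766

0.5766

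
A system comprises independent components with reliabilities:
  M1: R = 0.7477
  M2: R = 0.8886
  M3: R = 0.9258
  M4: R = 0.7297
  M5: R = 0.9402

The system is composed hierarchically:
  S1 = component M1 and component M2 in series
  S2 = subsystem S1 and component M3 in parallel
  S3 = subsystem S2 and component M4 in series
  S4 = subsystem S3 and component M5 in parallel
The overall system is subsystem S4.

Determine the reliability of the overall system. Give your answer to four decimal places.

Series (M1 and M2): 0.747700 × 0.888600 = 0.664406
Parallel ([0.664406] and M3): 1 − (1 − 0.664406)(1 − 0.925800) = 0.975099
Series ([0.975099] and M4): 0.975099 × 0.729700 = 0.711530
Parallel ([0.711530] and M5): 1 − (1 − 0.711530)(1 − 0.940200) = 0.9827

0.9827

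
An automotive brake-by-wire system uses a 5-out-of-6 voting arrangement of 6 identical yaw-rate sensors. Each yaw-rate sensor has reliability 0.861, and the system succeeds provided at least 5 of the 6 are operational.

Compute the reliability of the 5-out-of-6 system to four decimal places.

0.8020

R = Σ_{i=5}^{6} C(6,i) p^i (1−p)^{6−i} with p = 0.861
C(6,5)·0.861^5·0.139^1 = 0.394622
C(6,6)·0.861^6·0.139^0 = 0.407398
Sum = 0.8020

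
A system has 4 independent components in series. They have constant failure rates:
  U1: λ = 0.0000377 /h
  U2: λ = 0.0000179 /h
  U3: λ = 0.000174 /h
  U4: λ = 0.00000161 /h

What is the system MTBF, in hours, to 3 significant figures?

Series of exponential components: λ_sys = Σ λ_i
λ_sys = 0.0000377 + 0.0000179 + 0.000174 + 0.00000161 = 2.3121e-04 /h
MTBF = 1 / λ_sys = 4330 h

4330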